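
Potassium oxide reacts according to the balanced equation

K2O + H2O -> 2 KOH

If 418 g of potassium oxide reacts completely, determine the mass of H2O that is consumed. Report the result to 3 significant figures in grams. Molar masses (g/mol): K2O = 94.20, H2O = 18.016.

n(K2O) = 418.0 g / 94.20 g/mol = 4.437 mol.
From the equation the K2O:H2O mole ratio is 1:1, so n(H2O) = 4.437 × 1/1 = 4.437 mol.
Mass of H2O = 4.437 mol × 18.016 g/mol = 79.94 g.

79.9 g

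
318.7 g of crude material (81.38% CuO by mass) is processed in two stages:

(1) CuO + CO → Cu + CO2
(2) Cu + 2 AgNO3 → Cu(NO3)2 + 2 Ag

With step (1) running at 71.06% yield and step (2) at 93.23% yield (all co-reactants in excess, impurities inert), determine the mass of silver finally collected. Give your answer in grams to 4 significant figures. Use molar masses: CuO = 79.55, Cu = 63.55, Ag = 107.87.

466.0 g

Pure CuO = 318.7 × 0.8138 = 259.36 g.
n(CuO) = 259.36 / 79.55 = 3.2603 mol.
Step 1 (CuO:Cu = 1:1): theoretical n(Cu) = 3.2603 mol; at 71.06% yield, n(Cu) = 2.3168 mol.
Step 2 (Cu:Ag = 1:2): theoretical n(Ag) = 4.6336 mol, so theoretical mass = 4.6336 × 107.87 = 499.82 g.
At 93.23% yield, actual mass of Ag = 499.82 × 0.9323 = 465.98 g.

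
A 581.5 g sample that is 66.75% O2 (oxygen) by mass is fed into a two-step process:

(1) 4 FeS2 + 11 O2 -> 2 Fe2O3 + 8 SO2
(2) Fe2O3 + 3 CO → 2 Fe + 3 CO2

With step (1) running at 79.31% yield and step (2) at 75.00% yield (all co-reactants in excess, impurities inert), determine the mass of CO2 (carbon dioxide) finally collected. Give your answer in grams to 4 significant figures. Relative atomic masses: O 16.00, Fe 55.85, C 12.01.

173.2 g

Pure O2 = 581.5 × 0.6675 = 388.15 g.
M(O2) = 2(16.00) = 32.00 g/mol.
M(CO2) = 12.01 + 2(16.00) = 44.01 g/mol.
n(O2) = 388.15 / 32.00 = 12.130 mol.
Step 1 (O2:Fe2O3 = 11:2): theoretical n(Fe2O3) = 2.2054 mol; at 79.31% yield, n(Fe2O3) = 1.7491 mol.
Step 2 (Fe2O3:CO2 = 1:3): theoretical n(CO2) = 5.2473 mol, so theoretical mass = 5.2473 × 44.01 = 230.93 g.
At 75.00% yield, actual mass of CO2 = 230.93 × 0.7500 = 173.20 g.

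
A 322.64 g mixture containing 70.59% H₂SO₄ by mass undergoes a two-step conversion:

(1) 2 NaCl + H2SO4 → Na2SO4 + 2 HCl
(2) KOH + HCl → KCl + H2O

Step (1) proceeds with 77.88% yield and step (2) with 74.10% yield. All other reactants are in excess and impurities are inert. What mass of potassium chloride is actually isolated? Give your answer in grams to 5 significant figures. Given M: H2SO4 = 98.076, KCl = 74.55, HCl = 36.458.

Pure H2SO4 = 322.64 × 0.7059 = 227.752 g.
n(H2SO4) = 227.752 / 98.076 = 2.32219 mol.
Step 1 (H2SO4:HCl = 1:2): theoretical n(HCl) = 4.64439 mol; at 77.88% yield, n(HCl) = 3.61705 mol.
Step 2 (HCl:KCl = 1:1): theoretical n(KCl) = 3.61705 mol, so theoretical mass = 3.61705 × 74.55 = 269.651 g.
At 74.10% yield, actual mass of KCl = 269.651 × 0.7410 = 199.811 g.

199.81 g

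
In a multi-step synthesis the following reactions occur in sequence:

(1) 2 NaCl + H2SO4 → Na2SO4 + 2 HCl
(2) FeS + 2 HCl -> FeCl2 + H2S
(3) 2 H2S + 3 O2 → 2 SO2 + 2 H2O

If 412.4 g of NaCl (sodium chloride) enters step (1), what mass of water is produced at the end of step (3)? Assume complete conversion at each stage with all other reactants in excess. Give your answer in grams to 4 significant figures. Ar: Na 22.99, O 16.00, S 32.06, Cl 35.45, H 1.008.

63.57 g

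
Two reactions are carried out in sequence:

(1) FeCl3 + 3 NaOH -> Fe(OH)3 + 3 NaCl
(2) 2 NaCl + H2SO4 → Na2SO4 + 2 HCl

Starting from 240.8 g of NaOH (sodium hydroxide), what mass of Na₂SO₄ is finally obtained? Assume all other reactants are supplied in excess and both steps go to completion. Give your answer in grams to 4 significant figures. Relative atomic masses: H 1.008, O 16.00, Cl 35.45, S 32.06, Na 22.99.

427.6 g

M(NaOH) = 22.99 + 16.00 + 1.008 = 39.998 g/mol.
M(Na2SO4) = 2(22.99) + 32.06 + 4(16.00) = 142.04 g/mol.
n(NaOH) = 240.80 / 39.998 = 6.0203 mol.
Step 1 gives a 3:3 ratio of NaOH to NaCl, so n(NaCl) = 6.0203 mol.
In step 2 the NaCl:Na2SO4 ratio is 2:1, so n(Na2SO4) = 3.0102 mol.
Mass of Na2SO4 = 3.0102 × 142.04 = 427.56 g.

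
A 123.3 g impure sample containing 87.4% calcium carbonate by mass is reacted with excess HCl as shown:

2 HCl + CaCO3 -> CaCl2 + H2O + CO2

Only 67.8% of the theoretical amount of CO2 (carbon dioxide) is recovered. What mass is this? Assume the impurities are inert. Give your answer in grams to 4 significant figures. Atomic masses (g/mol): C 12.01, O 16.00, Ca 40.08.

32.13 g

Pure CaCO3 available = 123.3 g × 0.874 = 107.76 g.
M(CaCO3) = 40.08 + 12.01 + 3(16.00) = 100.09 g/mol.
M(CO2) = 12.01 + 2(16.00) = 44.01 g/mol.
n(CaCO3) = 107.76 g / 100.09 g/mol = 1.0767 mol.
From the equation the CaCO3:CO2 mole ratio is 1:1, so n(CO2) = 1.0767 × 1/1 = 1.0767 mol.
Mass of CO2 = 1.0767 mol × 44.01 g/mol = 47.384 g.
Actual mass collected = 47.384 g × 0.678 = 32.127 g.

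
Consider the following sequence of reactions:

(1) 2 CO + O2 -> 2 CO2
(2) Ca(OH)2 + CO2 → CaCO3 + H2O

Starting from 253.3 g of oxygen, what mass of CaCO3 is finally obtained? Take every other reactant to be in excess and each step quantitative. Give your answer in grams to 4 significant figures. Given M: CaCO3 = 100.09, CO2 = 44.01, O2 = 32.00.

1585 g

n(O2) = 253.30 / 32.00 = 7.9156 mol.
Step 1 gives a 1:2 ratio of O2 to CO2, so n(CO2) = 15.831 mol.
In step 2 the CO2:CaCO3 ratio is 1:1, so n(CaCO3) = 15.831 mol.
Mass of CaCO3 = 15.831 × 100.09 = 1584.5 g.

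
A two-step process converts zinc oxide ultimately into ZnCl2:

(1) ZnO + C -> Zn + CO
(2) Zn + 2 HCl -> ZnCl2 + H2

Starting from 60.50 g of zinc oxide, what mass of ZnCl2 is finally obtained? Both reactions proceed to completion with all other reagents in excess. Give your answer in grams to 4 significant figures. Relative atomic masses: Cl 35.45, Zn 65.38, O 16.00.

101.3 g

M(ZnO) = 65.38 + 16.00 = 81.38 g/mol.
M(ZnCl2) = 65.38 + 2(35.45) = 136.28 g/mol.
n(ZnO) = 60.500 / 81.38 = 0.74343 mol.
Step 1 gives a 1:1 ratio of ZnO to Zn, so n(Zn) = 0.74343 mol.
In step 2 the Zn:ZnCl2 ratio is 1:1, so n(ZnCl2) = 0.74343 mol.
Mass of ZnCl2 = 0.74343 × 136.28 = 101.31 g.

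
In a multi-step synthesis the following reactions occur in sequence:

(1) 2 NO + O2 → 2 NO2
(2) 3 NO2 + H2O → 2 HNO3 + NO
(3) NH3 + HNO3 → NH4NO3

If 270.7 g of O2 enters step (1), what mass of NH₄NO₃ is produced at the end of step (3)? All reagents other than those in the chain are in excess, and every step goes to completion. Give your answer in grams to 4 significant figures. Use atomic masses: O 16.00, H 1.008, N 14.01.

M(O2) = 2(16.00) = 32.00 g/mol.
M(NH4NO3) = 2(14.01) + 4(1.008) + 3(16.00) = 80.052 g/mol.
n(O2) = 270.7 / 32.00 = 8.4594 mol.
Reaction (1): O2→NO2 ratio 1:2 ⇒ n(NO2) = 16.919 mol.
Reaction (2): NO2→HNO3 ratio 3:2 ⇒ n(HNO3) = 11.279 mol.
Reaction (3): HNO3→NH4NO3 ratio 1:1 ⇒ n(NH4NO3) = 11.279 mol.
Mass of NH4NO3 = 11.279 × 80.052 = 902.92 g.

902.9 g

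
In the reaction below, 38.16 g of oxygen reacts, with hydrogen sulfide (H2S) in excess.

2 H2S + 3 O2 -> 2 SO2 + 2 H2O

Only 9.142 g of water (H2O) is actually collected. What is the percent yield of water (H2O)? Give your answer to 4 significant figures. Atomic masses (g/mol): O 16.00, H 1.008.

M(O2) = 2(16.00) = 32.00 g/mol.
M(H2O) = 2(1.008) + 16.00 = 18.016 g/mol.
n(O2) = 38.160 g / 32.00 g/mol = 1.1925 mol.
From the equation the O2:H2O mole ratio is 3:2, so n(H2O) = 1.1925 × 2/3 = 0.79500 mol.
Mass of H2O = 0.79500 mol × 18.016 g/mol = 14.323 g.
This is the theoretical yield. Percent yield = 9.142 g / 14.323 g × 100% = 63.829%.

63.83 %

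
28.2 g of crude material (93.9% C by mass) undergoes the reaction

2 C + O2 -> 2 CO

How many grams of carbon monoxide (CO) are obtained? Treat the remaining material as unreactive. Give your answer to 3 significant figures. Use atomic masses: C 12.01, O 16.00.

Mass of pure C = 28.2 g × 0.939 = 26.48 g.
M(C) = 12.01 g/mol.
M(CO) = 12.01 + 16.00 = 28.01 g/mol.
n(C) = 26.48 g / 12.01 g/mol = 2.205 mol.
From the equation the C:CO mole ratio is 2:2, so n(CO) = 2.205 × 2/2 = 2.205 mol.
Mass of CO = 2.205 mol × 28.01 g/mol = 61.76 g.

61.8 g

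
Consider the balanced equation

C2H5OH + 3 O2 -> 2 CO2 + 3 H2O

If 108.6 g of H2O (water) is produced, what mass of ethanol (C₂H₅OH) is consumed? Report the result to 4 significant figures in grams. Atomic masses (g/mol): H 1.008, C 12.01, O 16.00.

92.57 g

M(H2O) = 2(1.008) + 16.00 = 18.016 g/mol.
M(C2H5OH) = 2(12.01) + 6(1.008) + 16.00 = 46.068 g/mol.
n(H2O) = 108.60 g / 18.016 g/mol = 6.0280 mol.
From the equation the H2O:C2H5OH mole ratio is 3:1, so n(C2H5OH) = 6.0280 × 1/3 = 2.0093 mol.
Mass of C2H5OH = 2.0093 mol × 46.068 g/mol = 92.566 g.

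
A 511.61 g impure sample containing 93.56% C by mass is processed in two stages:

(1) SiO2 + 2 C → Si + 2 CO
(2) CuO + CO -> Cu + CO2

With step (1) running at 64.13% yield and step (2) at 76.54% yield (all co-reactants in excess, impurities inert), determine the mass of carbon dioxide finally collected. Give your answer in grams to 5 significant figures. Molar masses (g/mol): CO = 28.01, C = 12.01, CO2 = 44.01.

Pure C = 511.61 × 0.9356 = 478.662 g.
n(C) = 478.662 / 12.01 = 39.8553 mol.
Step 1 (C:CO = 2:2): theoretical n(CO) = 39.8553 mol; at 64.13% yield, n(CO) = 25.5592 mol.
Step 2 (CO:CO2 = 1:1): theoretical n(CO2) = 25.5592 mol, so theoretical mass = 25.5592 × 44.01 = 1124.86 g.
At 76.54% yield, actual mass of CO2 = 1124.86 × 0.7654 = 860.969 g.

860.97 g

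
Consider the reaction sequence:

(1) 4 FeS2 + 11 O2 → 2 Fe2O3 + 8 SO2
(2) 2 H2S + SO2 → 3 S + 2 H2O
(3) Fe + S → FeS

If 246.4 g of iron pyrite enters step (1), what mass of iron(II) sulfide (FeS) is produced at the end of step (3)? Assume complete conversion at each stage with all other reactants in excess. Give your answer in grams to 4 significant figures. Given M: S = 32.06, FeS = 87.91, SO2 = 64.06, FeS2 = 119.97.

n(FeS2) = 246.4 / 119.97 = 2.0538 mol.
Reaction (1): FeS2→SO2 ratio 4:8 ⇒ n(SO2) = 4.1077 mol.
Reaction (2): SO2→S ratio 1:3 ⇒ n(S) = 12.323 mol.
Reaction (3): S→FeS ratio 1:1 ⇒ n(FeS) = 12.323 mol.
Mass of FeS = 12.323 × 87.91 = 1083.3 g.

1083 g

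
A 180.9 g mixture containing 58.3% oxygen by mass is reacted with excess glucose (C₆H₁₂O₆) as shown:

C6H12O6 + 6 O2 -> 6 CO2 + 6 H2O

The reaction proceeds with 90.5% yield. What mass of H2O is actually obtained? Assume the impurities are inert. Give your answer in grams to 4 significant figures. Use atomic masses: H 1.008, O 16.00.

Pure O2 available = 180.9 g × 0.583 = 105.46 g.
M(O2) = 2(16.00) = 32.00 g/mol.
M(H2O) = 2(1.008) + 16.00 = 18.016 g/mol.
n(O2) = 105.46 g / 32.00 g/mol = 3.2958 mol.
From the equation the O2:H2O mole ratio is 6:6, so n(H2O) = 3.2958 × 6/6 = 3.2958 mol.
Mass of H2O = 3.2958 mol × 18.016 g/mol = 59.377 g.
Actual mass collected = 59.377 g × 0.905 = 53.736 g.

53.74 g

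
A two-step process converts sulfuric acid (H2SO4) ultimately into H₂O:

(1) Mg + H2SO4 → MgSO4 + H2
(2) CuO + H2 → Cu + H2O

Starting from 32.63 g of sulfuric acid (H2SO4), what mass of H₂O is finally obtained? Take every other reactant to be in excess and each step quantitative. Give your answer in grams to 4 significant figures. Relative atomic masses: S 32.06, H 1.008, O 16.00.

5.994 g

M(H2SO4) = 2(1.008) + 32.06 + 4(16.00) = 98.076 g/mol.
M(H2O) = 2(1.008) + 16.00 = 18.016 g/mol.
n(H2SO4) = 32.630 / 98.076 = 0.33270 mol.
Step 1 gives a 1:1 ratio of H2SO4 to H2, so n(H2) = 0.33270 mol.
In step 2 the H2:H2O ratio is 1:1, so n(H2O) = 0.33270 mol.
Mass of H2O = 0.33270 × 18.016 = 5.9939 g.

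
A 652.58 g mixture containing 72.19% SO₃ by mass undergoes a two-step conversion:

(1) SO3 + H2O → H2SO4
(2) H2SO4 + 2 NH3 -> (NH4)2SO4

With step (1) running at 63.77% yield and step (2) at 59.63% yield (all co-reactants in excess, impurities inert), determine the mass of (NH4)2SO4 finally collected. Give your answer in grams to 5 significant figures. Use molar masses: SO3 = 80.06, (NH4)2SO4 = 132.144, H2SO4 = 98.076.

295.68 g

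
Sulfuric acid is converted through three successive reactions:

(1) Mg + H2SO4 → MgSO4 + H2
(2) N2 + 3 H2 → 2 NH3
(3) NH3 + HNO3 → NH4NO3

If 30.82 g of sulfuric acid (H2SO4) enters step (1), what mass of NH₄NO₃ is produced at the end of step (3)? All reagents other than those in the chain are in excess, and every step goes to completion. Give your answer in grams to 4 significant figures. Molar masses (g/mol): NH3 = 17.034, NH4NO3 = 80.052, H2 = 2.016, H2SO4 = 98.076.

n(H2SO4) = 30.82 / 98.076 = 0.31425 mol.
Reaction (1): H2SO4→H2 ratio 1:1 ⇒ n(H2) = 0.31425 mol.
Reaction (2): H2→NH3 ratio 3:2 ⇒ n(NH3) = 0.20950 mol.
Reaction (3): NH3→NH4NO3 ratio 1:1 ⇒ n(NH4NO3) = 0.20950 mol.
Mass of NH4NO3 = 0.20950 × 80.052 = 16.771 g.

16.77 g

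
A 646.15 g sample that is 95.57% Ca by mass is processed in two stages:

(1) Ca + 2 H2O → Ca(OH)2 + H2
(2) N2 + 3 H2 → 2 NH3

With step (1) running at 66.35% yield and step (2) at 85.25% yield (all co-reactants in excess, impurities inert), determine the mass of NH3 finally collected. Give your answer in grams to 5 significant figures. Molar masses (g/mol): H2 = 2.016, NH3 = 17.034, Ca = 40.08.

Pure Ca = 646.15 × 0.9557 = 617.526 g.
n(Ca) = 617.526 / 40.08 = 15.4073 mol.
Step 1 (Ca:H2 = 1:1): theoretical n(H2) = 15.4073 mol; at 66.35% yield, n(H2) = 10.2228 mol.
Step 2 (H2:NH3 = 3:2): theoretical n(NH3) = 6.81517 mol, so theoretical mass = 6.81517 × 17.034 = 116.090 g.
At 85.25% yield, actual mass of NH3 = 116.090 × 0.8525 = 98.9664 g.

98.966 g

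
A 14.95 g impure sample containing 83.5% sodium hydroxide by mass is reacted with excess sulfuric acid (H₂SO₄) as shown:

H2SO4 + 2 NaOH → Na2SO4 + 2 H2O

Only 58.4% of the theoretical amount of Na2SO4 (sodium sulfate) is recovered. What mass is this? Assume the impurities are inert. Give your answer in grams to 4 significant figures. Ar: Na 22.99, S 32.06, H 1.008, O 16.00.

12.94 g

Pure NaOH available = 14.95 g × 0.835 = 12.483 g.
M(NaOH) = 22.99 + 16.00 + 1.008 = 39.998 g/mol.
M(Na2SO4) = 2(22.99) + 32.06 + 4(16.00) = 142.04 g/mol.
n(NaOH) = 12.483 g / 39.998 g/mol = 0.31210 mol.
From the equation the NaOH:Na2SO4 mole ratio is 2:1, so n(Na2SO4) = 0.31210 × 1/2 = 0.15605 mol.
Mass of Na2SO4 = 0.15605 mol × 142.04 g/mol = 22.165 g.
Actual mass collected = 22.165 g × 0.584 = 12.944 g.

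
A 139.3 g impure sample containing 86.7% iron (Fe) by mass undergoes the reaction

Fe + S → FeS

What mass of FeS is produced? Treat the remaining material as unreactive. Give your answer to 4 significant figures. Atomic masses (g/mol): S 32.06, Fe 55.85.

Mass of pure Fe = 139.3 g × 0.867 = 120.77 g.
M(Fe) = 55.85 g/mol.
M(FeS) = 55.85 + 32.06 = 87.91 g/mol.
n(Fe) = 120.77 g / 55.85 g/mol = 2.1625 mol.
From the equation the Fe:FeS mole ratio is 1:1, so n(FeS) = 2.1625 × 1/1 = 2.1625 mol.
Mass of FeS = 2.1625 mol × 87.91 g/mol = 190.10 g.

190.1 g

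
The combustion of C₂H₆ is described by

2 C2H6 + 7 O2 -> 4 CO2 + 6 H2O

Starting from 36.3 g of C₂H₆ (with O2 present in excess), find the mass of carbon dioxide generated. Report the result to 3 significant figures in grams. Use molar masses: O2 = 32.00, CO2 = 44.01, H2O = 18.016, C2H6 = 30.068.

106 g

n(C2H6) = 36.30 g / 30.068 g/mol = 1.207 mol.
From the equation the C2H6:CO2 mole ratio is 2:4, so n(CO2) = 1.207 × 4/2 = 2.415 mol.
Mass of CO2 = 2.415 mol × 44.01 g/mol = 106.3 g.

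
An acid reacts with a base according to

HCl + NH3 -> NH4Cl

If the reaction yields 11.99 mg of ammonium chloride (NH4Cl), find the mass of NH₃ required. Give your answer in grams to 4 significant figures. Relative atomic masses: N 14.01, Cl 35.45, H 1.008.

M(NH4Cl) = 14.01 + 4(1.008) + 35.45 = 53.492 g/mol.
M(NH3) = 14.01 + 3(1.008) = 17.034 g/mol.
Convert: 11.99 mg = 0.011990 g.
n(NH4Cl) = 0.011990 g / 53.492 g/mol = 0.00022415 mol.
From the equation the NH4Cl:NH3 mole ratio is 1:1, so n(NH3) = 0.00022415 × 1/1 = 0.00022415 mol.
Mass of NH3 = 0.00022415 mol × 17.034 g/mol = 0.0038181 g.

0.003818 g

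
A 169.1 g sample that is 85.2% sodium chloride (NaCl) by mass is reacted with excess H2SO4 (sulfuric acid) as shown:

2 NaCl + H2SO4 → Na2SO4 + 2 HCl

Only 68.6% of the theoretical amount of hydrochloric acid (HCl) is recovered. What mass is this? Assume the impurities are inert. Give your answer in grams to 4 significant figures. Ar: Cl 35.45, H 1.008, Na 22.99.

61.66 g

Pure NaCl available = 169.1 g × 0.852 = 144.07 g.
M(NaCl) = 22.99 + 35.45 = 58.44 g/mol.
M(HCl) = 1.008 + 35.45 = 36.458 g/mol.
n(NaCl) = 144.07 g / 58.44 g/mol = 2.4653 mol.
From the equation the NaCl:HCl mole ratio is 2:2, so n(HCl) = 2.4653 × 2/2 = 2.4653 mol.
Mass of HCl = 2.4653 mol × 36.458 g/mol = 89.881 g.
Actual mass collected = 89.881 g × 0.686 = 61.658 g.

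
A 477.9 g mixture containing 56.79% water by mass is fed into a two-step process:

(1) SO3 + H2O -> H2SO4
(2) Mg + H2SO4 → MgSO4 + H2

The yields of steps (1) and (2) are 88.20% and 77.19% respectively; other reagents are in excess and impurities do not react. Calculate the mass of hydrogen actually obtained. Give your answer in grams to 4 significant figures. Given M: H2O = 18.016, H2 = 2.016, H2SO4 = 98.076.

Pure H2O = 477.9 × 0.5679 = 271.40 g.
n(H2O) = 271.40 / 18.016 = 15.064 mol.
Step 1 (H2O:H2SO4 = 1:1): theoretical n(H2SO4) = 15.064 mol; at 88.20% yield, n(H2SO4) = 13.287 mol.
Step 2 (H2SO4:H2 = 1:1): theoretical n(H2) = 13.287 mol, so theoretical mass = 13.287 × 2.016 = 26.786 g.
At 77.19% yield, actual mass of H2 = 26.786 × 0.7719 = 20.676 g.

20.68 g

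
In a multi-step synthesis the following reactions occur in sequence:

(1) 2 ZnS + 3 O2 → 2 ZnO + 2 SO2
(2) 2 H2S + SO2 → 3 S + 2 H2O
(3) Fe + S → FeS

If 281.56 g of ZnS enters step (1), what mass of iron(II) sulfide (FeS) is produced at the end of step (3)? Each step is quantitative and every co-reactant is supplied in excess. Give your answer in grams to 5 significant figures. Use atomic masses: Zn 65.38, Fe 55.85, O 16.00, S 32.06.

M(ZnS) = 65.38 + 32.06 = 97.44 g/mol.
M(FeS) = 55.85 + 32.06 = 87.91 g/mol.
n(ZnS) = 281.56 / 97.44 = 2.88957 mol.
Reaction (1): ZnS→SO2 ratio 2:2 ⇒ n(SO2) = 2.88957 mol.
Reaction (2): SO2→S ratio 1:3 ⇒ n(S) = 8.66872 mol.
Reaction (3): S→FeS ratio 1:1 ⇒ n(FeS) = 8.66872 mol.
Mass of FeS = 8.66872 × 87.91 = 762.067 g.

762.07 g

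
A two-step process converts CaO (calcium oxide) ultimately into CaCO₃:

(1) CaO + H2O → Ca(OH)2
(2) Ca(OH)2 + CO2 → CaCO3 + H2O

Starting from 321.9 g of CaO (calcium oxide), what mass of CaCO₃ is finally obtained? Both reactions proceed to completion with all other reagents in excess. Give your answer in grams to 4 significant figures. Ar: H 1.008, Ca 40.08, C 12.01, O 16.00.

574.5 g

M(CaO) = 40.08 + 16.00 = 56.08 g/mol.
M(CaCO3) = 40.08 + 12.01 + 3(16.00) = 100.09 g/mol.
n(CaO) = 321.90 / 56.08 = 5.7400 mol.
Step 1 gives a 1:1 ratio of CaO to Ca(OH)2, so n(Ca(OH)2) = 5.7400 mol.
In step 2 the Ca(OH)2:CaCO3 ratio is 1:1, so n(CaCO3) = 5.7400 mol.
Mass of CaCO3 = 5.7400 × 100.09 = 574.52 g.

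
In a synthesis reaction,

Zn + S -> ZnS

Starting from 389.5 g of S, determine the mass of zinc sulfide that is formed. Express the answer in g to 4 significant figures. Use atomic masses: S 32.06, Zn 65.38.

1184 g

M(S) = 32.06 g/mol.
M(ZnS) = 65.38 + 32.06 = 97.44 g/mol.
n(S) = 389.50 g / 32.06 g/mol = 12.149 mol.
From the equation the S:ZnS mole ratio is 1:1, so n(ZnS) = 12.149 × 1/1 = 12.149 mol.
Mass of ZnS = 12.149 mol × 97.44 g/mol = 1183.8 g.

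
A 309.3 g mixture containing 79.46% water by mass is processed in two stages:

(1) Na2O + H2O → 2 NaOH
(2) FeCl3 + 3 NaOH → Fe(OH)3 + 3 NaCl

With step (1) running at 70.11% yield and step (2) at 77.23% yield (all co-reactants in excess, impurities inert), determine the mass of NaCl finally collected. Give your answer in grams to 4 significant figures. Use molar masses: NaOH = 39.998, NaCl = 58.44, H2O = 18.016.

Pure H2O = 309.3 × 0.7946 = 245.77 g.
n(H2O) = 245.77 / 18.016 = 13.642 mol.
Step 1 (H2O:NaOH = 1:2): theoretical n(NaOH) = 27.284 mol; at 70.11% yield, n(NaOH) = 19.128 mol.
Step 2 (NaOH:NaCl = 3:3): theoretical n(NaCl) = 19.128 mol, so theoretical mass = 19.128 × 58.44 = 1117.9 g.
At 77.23% yield, actual mass of NaCl = 1117.9 × 0.7723 = 863.33 g.

863.3 g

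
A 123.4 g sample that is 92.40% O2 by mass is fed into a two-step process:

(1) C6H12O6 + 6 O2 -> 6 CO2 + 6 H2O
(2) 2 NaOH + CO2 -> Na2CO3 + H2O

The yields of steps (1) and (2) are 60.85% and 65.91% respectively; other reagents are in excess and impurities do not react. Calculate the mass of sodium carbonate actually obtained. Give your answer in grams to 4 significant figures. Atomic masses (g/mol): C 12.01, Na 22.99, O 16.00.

Pure O2 = 123.4 × 0.9240 = 114.02 g.
M(O2) = 2(16.00) = 32.00 g/mol.
M(Na2CO3) = 2(22.99) + 12.01 + 3(16.00) = 105.99 g/mol.
n(O2) = 114.02 / 32.00 = 3.5632 mol.
Step 1 (O2:CO2 = 6:6): theoretical n(CO2) = 3.5632 mol; at 60.85% yield, n(CO2) = 2.1682 mol.
Step 2 (CO2:Na2CO3 = 1:1): theoretical n(Na2CO3) = 2.1682 mol, so theoretical mass = 2.1682 × 105.99 = 229.81 g.
At 65.91% yield, actual mass of Na2CO3 = 229.81 × 0.6591 = 151.47 g.

151.5 g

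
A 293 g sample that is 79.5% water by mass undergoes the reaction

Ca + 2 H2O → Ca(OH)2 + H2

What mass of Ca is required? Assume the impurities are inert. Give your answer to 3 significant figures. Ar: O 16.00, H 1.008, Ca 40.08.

Mass of pure H2O = 293 g × 0.795 = 232.9 g.
M(H2O) = 2(1.008) + 16.00 = 18.016 g/mol.
M(Ca) = 40.08 g/mol.
n(H2O) = 232.9 g / 18.016 g/mol = 12.93 mol.
From the equation the H2O:Ca mole ratio is 2:1, so n(Ca) = 12.93 × 1/2 = 6.465 mol.
Mass of Ca = 6.465 mol × 40.08 g/mol = 259.1 g.

259 g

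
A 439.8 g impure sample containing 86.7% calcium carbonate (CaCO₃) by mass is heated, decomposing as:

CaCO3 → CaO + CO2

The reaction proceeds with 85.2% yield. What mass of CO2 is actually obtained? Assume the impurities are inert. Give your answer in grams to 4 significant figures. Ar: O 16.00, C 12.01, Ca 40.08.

142.8 g

Pure CaCO3 available = 439.8 g × 0.867 = 381.31 g.
M(CaCO3) = 40.08 + 12.01 + 3(16.00) = 100.09 g/mol.
M(CO2) = 12.01 + 2(16.00) = 44.01 g/mol.
n(CaCO3) = 381.31 g / 100.09 g/mol = 3.8096 mol.
From the equation the CaCO3:CO2 mole ratio is 1:1, so n(CO2) = 3.8096 × 1/1 = 3.8096 mol.
Mass of CO2 = 3.8096 mol × 44.01 g/mol = 167.66 g.
Actual mass collected = 167.66 g × 0.852 = 142.85 g.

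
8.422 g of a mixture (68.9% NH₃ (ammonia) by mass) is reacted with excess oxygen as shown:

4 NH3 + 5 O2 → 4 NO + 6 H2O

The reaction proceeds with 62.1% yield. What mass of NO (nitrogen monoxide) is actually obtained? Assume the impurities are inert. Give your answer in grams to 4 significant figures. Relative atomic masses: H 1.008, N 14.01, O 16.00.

Pure NH3 available = 8.422 g × 0.689 = 5.8028 g.
M(NH3) = 14.01 + 3(1.008) = 17.034 g/mol.
M(NO) = 14.01 + 16.00 = 30.01 g/mol.
n(NH3) = 5.8028 g / 17.034 g/mol = 0.34066 mol.
From the equation the NH3:NO mole ratio is 4:4, so n(NO) = 0.34066 × 4/4 = 0.34066 mol.
Mass of NO = 0.34066 mol × 30.01 g/mol = 10.223 g.
Actual mass collected = 10.223 g × 0.621 = 6.3486 g.

6.349 g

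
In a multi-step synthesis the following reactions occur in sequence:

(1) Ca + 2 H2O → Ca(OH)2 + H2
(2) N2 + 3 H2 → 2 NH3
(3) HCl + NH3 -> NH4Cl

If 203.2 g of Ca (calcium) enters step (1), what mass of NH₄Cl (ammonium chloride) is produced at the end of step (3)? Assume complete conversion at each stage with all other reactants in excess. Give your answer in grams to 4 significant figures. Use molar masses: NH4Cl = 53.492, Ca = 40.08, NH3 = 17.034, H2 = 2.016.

n(Ca) = 203.2 / 40.08 = 5.0699 mol.
Reaction (1): Ca→H2 ratio 1:1 ⇒ n(H2) = 5.0699 mol.
Reaction (2): H2→NH3 ratio 3:2 ⇒ n(NH3) = 3.3799 mol.
Reaction (3): NH3→NH4Cl ratio 1:1 ⇒ n(NH4Cl) = 3.3799 mol.
Mass of NH4Cl = 3.3799 × 53.492 = 180.80 g.

180.8 g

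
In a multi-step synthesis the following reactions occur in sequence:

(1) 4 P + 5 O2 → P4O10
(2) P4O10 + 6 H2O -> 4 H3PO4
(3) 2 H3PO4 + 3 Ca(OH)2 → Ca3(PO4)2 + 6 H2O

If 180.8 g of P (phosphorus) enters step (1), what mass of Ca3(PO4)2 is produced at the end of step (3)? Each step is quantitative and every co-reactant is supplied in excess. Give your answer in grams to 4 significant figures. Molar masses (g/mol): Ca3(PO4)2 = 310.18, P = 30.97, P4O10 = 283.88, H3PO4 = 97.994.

n(P) = 180.8 / 30.97 = 5.8379 mol.
Reaction (1): P→P4O10 ratio 4:1 ⇒ n(P4O10) = 1.4595 mol.
Reaction (2): P4O10→H3PO4 ratio 1:4 ⇒ n(H3PO4) = 5.8379 mol.
Reaction (3): H3PO4→Ca3(PO4)2 ratio 2:1 ⇒ n(Ca3(PO4)2) = 2.9190 mol.
Mass of Ca3(PO4)2 = 2.9190 × 310.18 = 905.40 g.

905.4 g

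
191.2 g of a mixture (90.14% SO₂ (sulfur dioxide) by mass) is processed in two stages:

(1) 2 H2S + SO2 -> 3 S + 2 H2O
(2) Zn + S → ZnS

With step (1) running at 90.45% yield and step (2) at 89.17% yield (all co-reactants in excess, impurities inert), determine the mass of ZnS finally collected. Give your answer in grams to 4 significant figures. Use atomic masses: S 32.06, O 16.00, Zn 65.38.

634.3 g

Pure SO2 = 191.2 × 0.9014 = 172.35 g.
M(SO2) = 32.06 + 2(16.00) = 64.06 g/mol.
M(ZnS) = 65.38 + 32.06 = 97.44 g/mol.
n(SO2) = 172.35 / 64.06 = 2.6904 mol.
Step 1 (SO2:S = 1:3): theoretical n(S) = 8.0712 mol; at 90.45% yield, n(S) = 7.3004 mol.
Step 2 (S:ZnS = 1:1): theoretical n(ZnS) = 7.3004 mol, so theoretical mass = 7.3004 × 97.44 = 711.35 g.
At 89.17% yield, actual mass of ZnS = 711.35 × 0.8917 = 634.31 g.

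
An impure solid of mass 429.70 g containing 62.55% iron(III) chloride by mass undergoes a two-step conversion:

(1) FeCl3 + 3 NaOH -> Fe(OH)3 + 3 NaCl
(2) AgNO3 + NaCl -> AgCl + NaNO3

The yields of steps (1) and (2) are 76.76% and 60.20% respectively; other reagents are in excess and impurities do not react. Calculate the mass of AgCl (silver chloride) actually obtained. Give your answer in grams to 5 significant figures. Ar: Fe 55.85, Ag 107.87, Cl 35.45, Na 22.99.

Pure FeCl3 = 429.70 × 0.6255 = 268.777 g.
M(FeCl3) = 55.85 + 3(35.45) = 162.20 g/mol.
M(AgCl) = 107.87 + 35.45 = 143.32 g/mol.
n(FeCl3) = 268.777 / 162.20 = 1.65707 mol.
Step 1 (FeCl3:NaCl = 1:3): theoretical n(NaCl) = 4.97122 mol; at 76.76% yield, n(NaCl) = 3.81591 mol.
Step 2 (NaCl:AgCl = 1:1): theoretical n(AgCl) = 3.81591 mol, so theoretical mass = 3.81591 × 143.32 = 546.896 g.
At 60.20% yield, actual mass of AgCl = 546.896 × 0.6020 = 329.231 g.

329.23 g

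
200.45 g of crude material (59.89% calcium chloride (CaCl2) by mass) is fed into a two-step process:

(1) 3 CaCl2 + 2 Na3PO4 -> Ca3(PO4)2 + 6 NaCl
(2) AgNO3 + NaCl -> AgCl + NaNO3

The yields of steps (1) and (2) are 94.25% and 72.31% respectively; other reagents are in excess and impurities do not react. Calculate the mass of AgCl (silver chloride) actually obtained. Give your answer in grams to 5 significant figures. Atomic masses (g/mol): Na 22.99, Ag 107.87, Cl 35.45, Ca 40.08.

Pure CaCl2 = 200.45 × 0.5989 = 120.050 g.
M(CaCl2) = 40.08 + 2(35.45) = 110.98 g/mol.
M(AgCl) = 107.87 + 35.45 = 143.32 g/mol.
n(CaCl2) = 120.050 / 110.98 = 1.08172 mol.
Step 1 (CaCl2:NaCl = 3:6): theoretical n(NaCl) = 2.16344 mol; at 94.25% yield, n(NaCl) = 2.03905 mol.
Step 2 (NaCl:AgCl = 1:1): theoretical n(AgCl) = 2.03905 mol, so theoretical mass = 2.03905 × 143.32 = 292.236 g.
At 72.31% yield, actual mass of AgCl = 292.236 × 0.7231 = 211.316 g.

211.32 g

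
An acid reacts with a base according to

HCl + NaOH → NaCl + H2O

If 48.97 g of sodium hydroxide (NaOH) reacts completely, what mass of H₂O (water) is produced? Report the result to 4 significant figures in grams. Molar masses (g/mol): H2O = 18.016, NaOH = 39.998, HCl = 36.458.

22.06 g

n(NaOH) = 48.970 g / 39.998 g/mol = 1.2243 mol.
From the equation the NaOH:H2O mole ratio is 1:1, so n(H2O) = 1.2243 × 1/1 = 1.2243 mol.
Mass of H2O = 1.2243 mol × 18.016 g/mol = 22.057 g.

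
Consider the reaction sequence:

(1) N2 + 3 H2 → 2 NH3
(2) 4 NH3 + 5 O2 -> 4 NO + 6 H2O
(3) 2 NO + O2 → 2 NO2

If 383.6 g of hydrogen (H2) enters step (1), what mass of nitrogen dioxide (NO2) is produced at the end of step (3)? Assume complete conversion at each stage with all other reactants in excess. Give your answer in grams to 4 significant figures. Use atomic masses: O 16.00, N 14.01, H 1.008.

M(H2) = 2(1.008) = 2.016 g/mol.
M(NO2) = 14.01 + 2(16.00) = 46.01 g/mol.
n(H2) = 383.6 / 2.016 = 190.28 mol.
Reaction (1): H2→NH3 ratio 3:2 ⇒ n(NH3) = 126.85 mol.
Reaction (2): NH3→NO ratio 4:4 ⇒ n(NO) = 126.85 mol.
Reaction (3): NO→NO2 ratio 2:2 ⇒ n(NO2) = 126.85 mol.
Mass of NO2 = 126.85 × 46.01 = 5836.5 g.

5836 g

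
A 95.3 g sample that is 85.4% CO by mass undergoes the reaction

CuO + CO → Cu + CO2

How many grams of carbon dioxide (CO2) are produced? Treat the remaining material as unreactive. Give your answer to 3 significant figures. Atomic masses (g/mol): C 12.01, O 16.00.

128 g

Mass of pure CO = 95.3 g × 0.854 = 81.39 g.
M(CO) = 12.01 + 16.00 = 28.01 g/mol.
M(CO2) = 12.01 + 2(16.00) = 44.01 g/mol.
n(CO) = 81.39 g / 28.01 g/mol = 2.906 mol.
From the equation the CO:CO2 mole ratio is 1:1, so n(CO2) = 2.906 × 1/1 = 2.906 mol.
Mass of CO2 = 2.906 mol × 44.01 g/mol = 127.9 g.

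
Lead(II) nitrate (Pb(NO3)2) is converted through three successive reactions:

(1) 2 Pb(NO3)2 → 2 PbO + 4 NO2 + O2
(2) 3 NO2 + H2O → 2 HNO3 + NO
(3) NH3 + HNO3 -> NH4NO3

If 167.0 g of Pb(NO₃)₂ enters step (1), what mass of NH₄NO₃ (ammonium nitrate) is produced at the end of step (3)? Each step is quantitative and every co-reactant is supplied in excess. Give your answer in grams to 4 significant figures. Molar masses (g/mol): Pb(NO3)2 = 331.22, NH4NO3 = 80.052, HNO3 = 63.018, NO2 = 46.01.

n(Pb(NO3)2) = 167.0 / 331.22 = 0.50420 mol.
Reaction (1): Pb(NO3)2→NO2 ratio 2:4 ⇒ n(NO2) = 1.0084 mol.
Reaction (2): NO2→HNO3 ratio 3:2 ⇒ n(HNO3) = 0.67226 mol.
Reaction (3): HNO3→NH4NO3 ratio 1:1 ⇒ n(NH4NO3) = 0.67226 mol.
Mass of NH4NO3 = 0.67226 × 80.052 = 53.816 g.

53.82 g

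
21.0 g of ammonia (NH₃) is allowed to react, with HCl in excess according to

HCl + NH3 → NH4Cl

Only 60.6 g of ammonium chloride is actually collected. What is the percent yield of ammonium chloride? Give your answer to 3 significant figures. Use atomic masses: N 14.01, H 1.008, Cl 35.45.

91.9 %

M(NH3) = 14.01 + 3(1.008) = 17.034 g/mol.
M(NH4Cl) = 14.01 + 4(1.008) + 35.45 = 53.492 g/mol.
n(NH3) = 21.00 g / 17.034 g/mol = 1.233 mol.
From the equation the NH3:NH4Cl mole ratio is 1:1, so n(NH4Cl) = 1.233 × 1/1 = 1.233 mol.
Mass of NH4Cl = 1.233 mol × 53.492 g/mol = 65.95 g.
This is the theoretical yield. Percent yield = 60.6 g / 65.95 g × 100% = 91.89%.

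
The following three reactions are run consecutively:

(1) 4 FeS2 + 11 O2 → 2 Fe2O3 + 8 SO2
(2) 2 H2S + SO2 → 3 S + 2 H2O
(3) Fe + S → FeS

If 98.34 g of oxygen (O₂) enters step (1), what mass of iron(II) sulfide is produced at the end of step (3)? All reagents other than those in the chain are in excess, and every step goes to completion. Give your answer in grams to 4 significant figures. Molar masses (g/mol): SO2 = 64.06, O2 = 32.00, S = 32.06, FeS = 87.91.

589.4 g

n(O2) = 98.34 / 32.00 = 3.0731 mol.
Reaction (1): O2→SO2 ratio 11:8 ⇒ n(SO2) = 2.2350 mol.
Reaction (2): SO2→S ratio 1:3 ⇒ n(S) = 6.7050 mol.
Reaction (3): S→FeS ratio 1:1 ⇒ n(FeS) = 6.7050 mol.
Mass of FeS = 6.7050 × 87.91 = 589.44 g.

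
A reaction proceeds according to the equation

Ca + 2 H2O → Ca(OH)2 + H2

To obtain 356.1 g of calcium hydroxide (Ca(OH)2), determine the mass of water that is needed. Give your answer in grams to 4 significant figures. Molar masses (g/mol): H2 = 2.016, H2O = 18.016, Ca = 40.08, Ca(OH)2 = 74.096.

173.2 g

n(Ca(OH)2) = 356.10 g / 74.096 g/mol = 4.8059 mol.
From the equation the Ca(OH)2:H2O mole ratio is 1:2, so n(H2O) = 4.8059 × 2/1 = 9.6119 mol.
Mass of H2O = 9.6119 mol × 18.016 g/mol = 173.17 g.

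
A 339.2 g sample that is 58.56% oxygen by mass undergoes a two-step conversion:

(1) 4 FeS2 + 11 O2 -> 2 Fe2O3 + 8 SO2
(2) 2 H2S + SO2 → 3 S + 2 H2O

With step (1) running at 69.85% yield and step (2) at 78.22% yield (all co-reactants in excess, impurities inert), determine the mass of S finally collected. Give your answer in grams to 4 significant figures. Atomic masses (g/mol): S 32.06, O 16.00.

237.2 g

Pure O2 = 339.2 × 0.5856 = 198.64 g.
M(O2) = 2(16.00) = 32.00 g/mol.
M(S) = 32.06 g/mol.
n(O2) = 198.64 / 32.00 = 6.2074 mol.
Step 1 (O2:SO2 = 11:8): theoretical n(SO2) = 4.5144 mol; at 69.85% yield, n(SO2) = 3.1533 mol.
Step 2 (SO2:S = 1:3): theoretical n(S) = 9.4600 mol, so theoretical mass = 9.4600 × 32.06 = 303.29 g.
At 78.22% yield, actual mass of S = 303.29 × 0.7822 = 237.23 g.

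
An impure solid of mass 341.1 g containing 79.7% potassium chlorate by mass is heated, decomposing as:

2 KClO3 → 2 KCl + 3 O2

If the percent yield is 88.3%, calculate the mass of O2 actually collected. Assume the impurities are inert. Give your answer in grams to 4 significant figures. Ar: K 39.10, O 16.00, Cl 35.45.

Pure KClO3 available = 341.1 g × 0.797 = 271.86 g.
M(KClO3) = 39.10 + 35.45 + 3(16.00) = 122.55 g/mol.
M(O2) = 2(16.00) = 32.00 g/mol.
n(KClO3) = 271.86 g / 122.55 g/mol = 2.2183 mol.
From the equation the KClO3:O2 mole ratio is 2:3, so n(O2) = 2.2183 × 3/2 = 3.3275 mol.
Mass of O2 = 3.3275 mol × 32.00 g/mol = 106.48 g.
Actual mass collected = 106.48 g × 0.883 = 94.022 g.

94.02 g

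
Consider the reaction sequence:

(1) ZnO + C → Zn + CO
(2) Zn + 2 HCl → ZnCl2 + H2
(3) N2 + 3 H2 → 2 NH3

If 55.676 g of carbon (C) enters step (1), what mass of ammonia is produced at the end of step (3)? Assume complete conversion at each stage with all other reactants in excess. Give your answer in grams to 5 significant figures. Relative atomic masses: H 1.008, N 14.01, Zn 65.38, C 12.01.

52.644 g

M(C) = 12.01 g/mol.
M(NH3) = 14.01 + 3(1.008) = 17.034 g/mol.
n(C) = 55.676 / 12.01 = 4.63580 mol.
Reaction (1): C→Zn ratio 1:1 ⇒ n(Zn) = 4.63580 mol.
Reaction (2): Zn→H2 ratio 1:1 ⇒ n(H2) = 4.63580 mol.
Reaction (3): H2→NH3 ratio 3:2 ⇒ n(NH3) = 3.09054 mol.
Mass of NH3 = 3.09054 × 17.034 = 52.6442 g.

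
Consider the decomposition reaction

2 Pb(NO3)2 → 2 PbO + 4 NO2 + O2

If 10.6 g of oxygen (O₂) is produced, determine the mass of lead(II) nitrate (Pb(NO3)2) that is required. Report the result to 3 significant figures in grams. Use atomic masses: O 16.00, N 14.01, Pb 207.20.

219 g

M(O2) = 2(16.00) = 32.00 g/mol.
M(Pb(NO3)2) = 207.20 + 2(14.01) + 6(16.00) = 331.22 g/mol.
n(O2) = 10.60 g / 32.00 g/mol = 0.3312 mol.
From the equation the O2:Pb(NO3)2 mole ratio is 1:2, so n(Pb(NO3)2) = 0.3312 × 2/1 = 0.6625 mol.
Mass of Pb(NO3)2 = 0.6625 mol × 331.22 g/mol = 219.4 g.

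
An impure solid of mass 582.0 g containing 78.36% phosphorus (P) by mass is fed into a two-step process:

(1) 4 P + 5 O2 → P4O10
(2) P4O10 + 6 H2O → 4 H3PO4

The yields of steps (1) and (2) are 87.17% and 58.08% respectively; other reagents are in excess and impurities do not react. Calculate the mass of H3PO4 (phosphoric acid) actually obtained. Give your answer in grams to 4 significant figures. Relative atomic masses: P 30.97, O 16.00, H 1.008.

Pure P = 582.0 × 0.7836 = 456.06 g.
M(P) = 30.97 g/mol.
M(H3PO4) = 3(1.008) + 30.97 + 4(16.00) = 97.994 g/mol.
n(P) = 456.06 / 30.97 = 14.726 mol.
Step 1 (P:P4O10 = 4:1): theoretical n(P4O10) = 3.6814 mol; at 87.17% yield, n(P4O10) = 3.2091 mol.
Step 2 (P4O10:H3PO4 = 1:4): theoretical n(H3PO4) = 12.836 mol, so theoretical mass = 12.836 × 97.994 = 1257.9 g.
At 58.08% yield, actual mass of H3PO4 = 1257.9 × 0.5808 = 730.58 g.

730.6 g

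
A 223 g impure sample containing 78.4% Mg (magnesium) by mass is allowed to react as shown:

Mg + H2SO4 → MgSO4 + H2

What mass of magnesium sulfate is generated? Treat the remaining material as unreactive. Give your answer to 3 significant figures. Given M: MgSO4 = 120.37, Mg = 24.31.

866 g

Mass of pure Mg = 223 g × 0.784 = 174.8 g.
n(Mg) = 174.8 g / 24.31 g/mol = 7.192 mol.
From the equation the Mg:MgSO4 mole ratio is 1:1, so n(MgSO4) = 7.192 × 1/1 = 7.192 mol.
Mass of MgSO4 = 7.192 mol × 120.37 g/mol = 865.7 g.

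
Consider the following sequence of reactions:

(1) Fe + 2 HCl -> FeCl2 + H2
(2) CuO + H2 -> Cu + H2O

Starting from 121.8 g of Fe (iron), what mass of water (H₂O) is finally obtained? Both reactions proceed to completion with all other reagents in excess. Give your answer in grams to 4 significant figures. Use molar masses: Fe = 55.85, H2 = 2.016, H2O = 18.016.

n(Fe) = 121.80 / 55.85 = 2.1808 mol.
Step 1 gives a 1:1 ratio of Fe to H2, so n(H2) = 2.1808 mol.
In step 2 the H2:H2O ratio is 1:1, so n(H2O) = 2.1808 mol.
Mass of H2O = 2.1808 × 18.016 = 39.290 g.

39.29 g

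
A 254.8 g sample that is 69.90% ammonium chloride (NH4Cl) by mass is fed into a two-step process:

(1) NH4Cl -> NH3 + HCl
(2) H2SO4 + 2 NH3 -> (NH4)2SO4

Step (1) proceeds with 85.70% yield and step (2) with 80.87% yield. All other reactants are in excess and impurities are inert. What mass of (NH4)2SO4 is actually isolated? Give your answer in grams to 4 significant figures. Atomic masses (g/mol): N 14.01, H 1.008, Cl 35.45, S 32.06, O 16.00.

Pure NH4Cl = 254.8 × 0.6990 = 178.11 g.
M(NH4Cl) = 14.01 + 4(1.008) + 35.45 = 53.492 g/mol.
M((NH4)2SO4) = 2(14.01) + 8(1.008) + 32.06 + 4(16.00) = 132.144 g/mol.
n(NH4Cl) = 178.11 / 53.492 = 3.3296 mol.
Step 1 (NH4Cl:NH3 = 1:1): theoretical n(NH3) = 3.3296 mol; at 85.70% yield, n(NH3) = 2.8534 mol.
Step 2 (NH3:(NH4)2SO4 = 2:1): theoretical n((NH4)2SO4) = 1.4267 mol, so theoretical mass = 1.4267 × 132.144 = 188.53 g.
At 80.87% yield, actual mass of (NH4)2SO4 = 188.53 × 0.8087 = 152.47 g.

152.5 g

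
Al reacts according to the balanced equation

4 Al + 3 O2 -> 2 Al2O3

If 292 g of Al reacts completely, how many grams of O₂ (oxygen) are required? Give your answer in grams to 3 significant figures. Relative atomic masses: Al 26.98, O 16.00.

260 g

M(Al) = 26.98 g/mol.
M(O2) = 2(16.00) = 32.00 g/mol.
n(Al) = 292.0 g / 26.98 g/mol = 10.82 mol.
From the equation the Al:O2 mole ratio is 4:3, so n(O2) = 10.82 × 3/4 = 8.117 mol.
Mass of O2 = 8.117 mol × 32.00 g/mol = 259.7 g.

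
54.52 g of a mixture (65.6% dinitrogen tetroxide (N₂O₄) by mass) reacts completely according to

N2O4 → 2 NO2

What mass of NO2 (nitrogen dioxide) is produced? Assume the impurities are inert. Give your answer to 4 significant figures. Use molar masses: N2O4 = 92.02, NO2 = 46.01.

35.77 g

Mass of pure N2O4 = 54.52 g × 0.656 = 35.765 g.
n(N2O4) = 35.765 g / 92.02 g/mol = 0.38867 mol.
From the equation the N2O4:NO2 mole ratio is 1:2, so n(NO2) = 0.38867 × 2/1 = 0.77733 mol.
Mass of NO2 = 0.77733 mol × 46.01 g/mol = 35.765 g.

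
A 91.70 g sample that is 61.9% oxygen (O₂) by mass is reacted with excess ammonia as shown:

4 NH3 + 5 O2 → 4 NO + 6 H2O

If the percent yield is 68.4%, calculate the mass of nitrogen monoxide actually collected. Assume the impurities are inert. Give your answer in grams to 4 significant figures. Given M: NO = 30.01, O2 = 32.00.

Pure O2 available = 91.70 g × 0.619 = 56.762 g.
n(O2) = 56.762 g / 32.00 g/mol = 1.7738 mol.
From the equation the O2:NO mole ratio is 5:4, so n(NO) = 1.7738 × 4/5 = 1.4191 mol.
Mass of NO = 1.4191 mol × 30.01 g/mol = 42.586 g.
Actual mass collected = 42.586 g × 0.684 = 29.129 g.

29.13 g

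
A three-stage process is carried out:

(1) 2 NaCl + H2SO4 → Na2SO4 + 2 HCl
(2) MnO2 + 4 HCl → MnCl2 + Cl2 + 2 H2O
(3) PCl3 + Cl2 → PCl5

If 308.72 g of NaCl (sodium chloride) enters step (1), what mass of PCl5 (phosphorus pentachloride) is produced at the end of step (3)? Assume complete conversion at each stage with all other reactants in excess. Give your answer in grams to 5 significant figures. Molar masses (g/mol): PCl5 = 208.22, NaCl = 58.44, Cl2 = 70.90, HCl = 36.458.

n(NaCl) = 308.72 / 58.44 = 5.28268 mol.
Reaction (1): NaCl→HCl ratio 2:2 ⇒ n(HCl) = 5.28268 mol.
Reaction (2): HCl→Cl2 ratio 4:1 ⇒ n(Cl2) = 1.32067 mol.
Reaction (3): Cl2→PCl5 ratio 1:1 ⇒ n(PCl5) = 1.32067 mol.
Mass of PCl5 = 1.32067 × 208.22 = 274.990 g.

274.99 g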